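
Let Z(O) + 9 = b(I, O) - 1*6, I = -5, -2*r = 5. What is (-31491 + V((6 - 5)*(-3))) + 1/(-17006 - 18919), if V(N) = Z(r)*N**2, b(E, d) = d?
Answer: -2273944727/71850 ≈ -31649.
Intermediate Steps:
r = -5/2 (r = -1/2*5 = -5/2 ≈ -2.5000)
Z(O) = -15 + O (Z(O) = -9 + (O - 1*6) = -9 + (O - 6) = -9 + (-6 + O) = -15 + O)
V(N) = -35*N**2/2 (V(N) = (-15 - 5/2)*N**2 = -35*N**2/2)
(-31491 + V((6 - 5)*(-3))) + 1/(-17006 - 18919) = (-31491 - 35*9*(6 - 5)**2/2) + 1/(-17006 - 18919) = (-31491 - 35*(1*(-3))**2/2) + 1/(-35925) = (-31491 - 35/2*(-3)**2) - 1/35925 = (-31491 - 35/2*9) - 1/35925 = (-31491 - 315/2) - 1/35925 = -63297/2 - 1/35925 = -2273944727/71850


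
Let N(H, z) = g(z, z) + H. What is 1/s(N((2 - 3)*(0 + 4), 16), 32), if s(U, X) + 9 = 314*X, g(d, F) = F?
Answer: 1/10039 ≈ 9.9611e-5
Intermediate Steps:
N(H, z) = H + z (N(H, z) = z + H = H + z)
s(U, X) = -9 + 314*X
1/s(N((2 - 3)*(0 + 4), 16), 32) = 1/(-9 + 314*32) = 1/(-9 + 10048) = 1/10039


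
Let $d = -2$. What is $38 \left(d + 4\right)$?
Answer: $76$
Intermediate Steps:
$38 \left(d + 4\right) = 38 \left(-2 + 4\right) = 38 \cdot 2 = 76$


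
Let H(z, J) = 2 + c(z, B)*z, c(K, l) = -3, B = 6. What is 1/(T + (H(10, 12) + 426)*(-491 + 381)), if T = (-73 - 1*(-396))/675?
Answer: -675/29551177 ≈ -2.2842e-5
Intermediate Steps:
H(z, J) = 2 - 3*z
T = 323/675 (T = (-73 + 396)*(1/675) = 323*(1/675) = 323/675 ≈ 0.47852)
1/(T + (H(10, 12) + 426)*(-491 + 381)) = 1/(323/675 + ((2 - 3*10) + 426)*(-491 + 381)) = 1/(323/675 + ((2 - 30) + 426)*(-110)) = 1/(323/675 + (-28 + 426)*(-110)) = 1/(323/675 + 398*(-110)) = 1/(323/675 - 43780) = 1/(-29551177/675) = -675/29551177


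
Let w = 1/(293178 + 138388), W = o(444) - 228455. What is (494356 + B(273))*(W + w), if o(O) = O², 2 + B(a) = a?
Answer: -351867639491249/22714 ≈ -1.5491e+10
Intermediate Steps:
B(a) = -2 + a
W = -31319 (W = 444² - 228455 = 197136 - 228455 = -31319)
w = 1/431566 ≈ 2.3171e-6
(494356 + B(273))*(W + w) = (494356 + (-2 + 273))*(-31319 + 1/431566) = (494356 + 271)*(-13516215553/431566) = 494627*(-13516215553/431566) = -351867639491249/22714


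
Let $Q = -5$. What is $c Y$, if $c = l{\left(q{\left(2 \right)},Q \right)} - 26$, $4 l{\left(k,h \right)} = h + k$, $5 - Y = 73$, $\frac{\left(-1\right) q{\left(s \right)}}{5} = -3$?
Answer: $1598$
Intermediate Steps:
$q{\left(s \right)} = 15$ ($q{\left(s \right)} = \left(-5\right) \left(-3\right) = 15$)
$Y = -68$ ($Y = 5 - 73 = -68$)
$l{\left(k,h \right)} = \frac{h}{4} + \frac{k}{4}$ ($l{\left(k,h \right)} = \frac{h + k}{4} = \frac{h}{4} + \frac{k}{4}$)
$c = - \frac{47}{2}$ ($c = \left(\frac{1}{4} \left(-5\right) + \frac{1}{4} \cdot 15\right) - 26 = \left(- \frac{5}{4} + \frac{15}{4}\right) - 26 = \frac{5}{2} - 26 = - \frac{47}{2} \approx -23.5$)
$c Y = \left(- \frac{47}{2}\right) \left(-68\right) = 1598$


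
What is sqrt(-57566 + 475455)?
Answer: sqrt(417889) ≈ 646.44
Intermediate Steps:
sqrt(-57566 + 475455) = sqrt(417889)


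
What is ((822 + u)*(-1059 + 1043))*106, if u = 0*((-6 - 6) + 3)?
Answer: -1394112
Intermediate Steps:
u = 0 (u = 0*(-12 + 3) = 0*(-9) = 0)
((822 + u)*(-1059 + 1043))*106 = ((822 + 0)*(-1059 + 1043))*106 = (822*(-16))*106 = -13152*106 = -1394112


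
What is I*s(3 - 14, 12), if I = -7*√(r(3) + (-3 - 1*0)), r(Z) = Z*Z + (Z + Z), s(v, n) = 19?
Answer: -266*√3 ≈ -460.73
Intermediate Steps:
r(Z) = Z² + 2*Z
I = -14*√3 (I = -7*√(3*(2 + 3) + (-3 - 1*0)) = -7*√(3*5 + (-3 + 0)) = -7*√(15 - 3) = -14*√3 ≈ -24.249)
I*s(3 - 14, 12) = -14*√3*19 = -266*√3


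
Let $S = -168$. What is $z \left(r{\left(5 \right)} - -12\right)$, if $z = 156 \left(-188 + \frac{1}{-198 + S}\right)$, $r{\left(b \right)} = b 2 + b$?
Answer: $- \frac{48303918}{61} \approx -7.9187 \cdot 10^{5}$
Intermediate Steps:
$r{\left(b \right)} = 3 b$ ($r{\left(b \right)} = 2 b + b = 3 b$)
$z = - \frac{1789034}{61}$ ($z = 156 \left(-188 + \frac{1}{-198 - 168}\right) = 156 \left(-188 + \frac{1}{-366}\right) = 156 \left(-188 - \frac{1}{366}\right) = 156 \left(- \frac{68809}{366}\right) = - \frac{1789034}{61} \approx -29328.0$)
$z \left(r{\left(5 \right)} - -12\right) = - \frac{1789034 \left(3 \cdot 5 - -12\right)}{61} = - \frac{1789034 \left(15 + 12\right)}{61} = \left(- \frac{1789034}{61}\right) 27 = - \frac{48303918}{61}$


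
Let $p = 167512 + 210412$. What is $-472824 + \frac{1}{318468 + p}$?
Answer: $- \frac{329270851007}{696392} \approx -4.7282 \cdot 10^{5}$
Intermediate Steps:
$p = 377924$
$-472824 + \frac{1}{318468 + p} = -472824 + \frac{1}{318468 + 377924} = -472824 + \frac{1}{696392} = - \frac{329270851007}{696392}$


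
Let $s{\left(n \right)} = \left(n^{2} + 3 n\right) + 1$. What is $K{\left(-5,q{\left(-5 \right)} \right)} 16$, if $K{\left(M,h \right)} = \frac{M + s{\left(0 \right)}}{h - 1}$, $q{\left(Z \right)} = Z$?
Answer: $\frac{32}{3} \approx 10.667$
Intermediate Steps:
$s{\left(n \right)} = 1 + n^{2} + 3 n$
$K{\left(M,h \right)} = \frac{1 + M}{-1 + h}$ ($K{\left(M,h \right)} = \frac{M + \left(1 + 0^{2} + 3 \cdot 0\right)}{h - 1} = \frac{M + \left(1 + 0 + 0\right)}{-1 + h} = \frac{M + 1}{-1 + h} = \frac{1 + M}{-1 + h}$)
$K{\left(-5,q{\left(-5 \right)} \right)} 16 = \frac{1 - 5}{-1 - 5} \cdot 16 = \frac{1}{-6} \left(-4\right) 16 = \left(- \frac{1}{6}\right) \left(-4\right) 16 = \frac{2}{3} \cdot 16 = \frac{32}{3}$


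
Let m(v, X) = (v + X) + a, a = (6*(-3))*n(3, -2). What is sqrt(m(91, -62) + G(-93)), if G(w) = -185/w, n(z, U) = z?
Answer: 2*I*sqrt(49755)/93 ≈ 4.797*I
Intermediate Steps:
a = -54 (a = (6*(-3))*3 = -18*3 = -54)
m(v, X) = -54 + X + v (m(v, X) = (v + X) - 54 = (X + v) - 54 = -54 + X + v)
sqrt(m(91, -62) + G(-93)) = sqrt((-54 - 62 + 91) - 185/(-93)) = sqrt(-25 - 185*(-1/93)) = sqrt(-25 + 185/93) = sqrt(-2140/93) = 2*I*sqrt(49755)/93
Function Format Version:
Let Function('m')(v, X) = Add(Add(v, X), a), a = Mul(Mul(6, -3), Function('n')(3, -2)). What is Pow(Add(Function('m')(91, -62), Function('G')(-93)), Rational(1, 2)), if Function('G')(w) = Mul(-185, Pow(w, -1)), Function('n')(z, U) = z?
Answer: Mul(Rational(2, 93), I, Pow(49755, Rational(1, 2))) ≈ Mul(4.7970, I)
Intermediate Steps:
a = -54 (a = Mul(Mul(6, -3), 3) = Mul(-18, 3) = -54)
Function('m')(v, X) = Add(-54, X, v) (Function('m')(v, X) = Add(Add(v, X), -54) = Add(Add(X, v), -54) = Add(-54, X, v))
Pow(Add(Function('m')(91, -62), Function('G')(-93)), Rational(1, 2)) = Pow(Add(Add(-54, -62, 91), Mul(-185, Pow(-93, -1))), Rational(1, 2)) = Pow(Add(-25, Mul(-185, Rational(-1, 93))), Rational(1, 2)) = Pow(Add(-25, Rational(185, 93)), Rational(1, 2)) = Pow(Rational(-2140, 93), Rational(1, 2)) = Mul(Rational(2, 93), I, Pow(49755, Rational(1, 2)))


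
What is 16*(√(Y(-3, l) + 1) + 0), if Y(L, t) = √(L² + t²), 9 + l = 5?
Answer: 16*√6 ≈ 39.192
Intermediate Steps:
l = -4 (l = -9 + 5 = -4)
16*(√(Y(-3, l) + 1) + 0) = 16*(√(√((-3)² + (-4)²) + 1) + 0) = 16*(√(√(9 + 16) + 1) + 0) = 16*(√(√25 + 1) + 0) = 16*(√(5 + 1) + 0) = 16*(√6 + 0) = 16*√6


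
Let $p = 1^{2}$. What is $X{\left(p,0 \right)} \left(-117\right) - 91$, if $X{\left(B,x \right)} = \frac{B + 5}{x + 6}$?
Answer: $-208$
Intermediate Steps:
$p = 1$
$X{\left(B,x \right)} = \frac{5 + B}{6 + x}$
$X{\left(p,0 \right)} \left(-117\right) - 91 = \frac{5 + 1}{6 + 0} \left(-117\right) - 91 = \frac{1}{6} \cdot 6 \left(-117\right) - 91 = 1 \left(-117\right) - 91 = -117 - 91 = -208$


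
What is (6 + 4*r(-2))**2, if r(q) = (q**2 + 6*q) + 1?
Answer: 484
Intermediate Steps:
r(q) = 1 + q**2 + 6*q
(6 + 4*r(-2))**2 = (6 + 4*(1 + (-2)**2 + 6*(-2)))**2 = (6 + 4*(1 + 4 - 12))**2 = (6 + 4*(-7))**2 = (6 - 28)**2 = (-22)**2 = 484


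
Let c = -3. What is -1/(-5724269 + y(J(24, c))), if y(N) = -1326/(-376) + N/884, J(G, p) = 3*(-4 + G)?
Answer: 41548/237831779069 ≈ 1.7469e-7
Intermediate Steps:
J(G, p) = -12 + 3*G
y(N) = 663/188 + N/884 (y(N) = -1326*(-1/376) + N*(1/884) = 663/188 + N/884)
-1/(-5724269 + y(J(24, c))) = -1/(-5724269 + (663/188 + (-12 + 3*24)/884)) = -1/(-5724269 + (663/188 + (-12 + 72)/884)) = -1/(-5724269 + (663/188 + (1/884)*60)) = -1/(-5724269 + (663/188 + 15/221)) = -1/(-5724269 + 149343/41548) = -1/(-237831779069/41548) = -1*(-41548/237831779069) = 41548/237831779069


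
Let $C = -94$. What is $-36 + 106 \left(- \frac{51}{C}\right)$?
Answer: $\frac{1011}{47} \approx 21.511$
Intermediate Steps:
$-36 + 106 \left(- \frac{51}{C}\right) = -36 + 106 \left(- \frac{51}{-94}\right) = -36 + 106 \left(\left(-51\right) \left(- \frac{1}{94}\right)\right) = -36 + 106 \cdot \frac{51}{94} = -36 + \frac{2703}{47} = \frac{1011}{47}$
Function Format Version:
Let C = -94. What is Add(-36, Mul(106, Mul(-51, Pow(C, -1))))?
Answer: Rational(1011, 47) ≈ 21.511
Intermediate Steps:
Add(-36, Mul(106, Mul(-51, Pow(C, -1)))) = Add(-36, Mul(106, Mul(-51, Pow(-94, -1)))) = Add(-36, Mul(106, Mul(-51, Rational(-1, 94)))) = Add(-36, Mul(106, Rational(51, 94))) = Add(-36, Rational(2703, 47)) = Rational(1011, 47)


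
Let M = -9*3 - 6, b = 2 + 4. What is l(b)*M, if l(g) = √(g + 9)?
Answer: -33*√15 ≈ -127.81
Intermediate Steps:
b = 6
l(g) = √(9 + g)
M = -33 (M = -27 - 6 = -33)
l(b)*M = √(9 + 6)*(-33) = √15*(-33) = -33*√15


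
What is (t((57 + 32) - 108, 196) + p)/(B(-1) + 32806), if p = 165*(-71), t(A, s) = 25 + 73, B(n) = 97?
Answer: -11617/32903 ≈ -0.35307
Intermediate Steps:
t(A, s) = 98
p = -11715
(t((57 + 32) - 108, 196) + p)/(B(-1) + 32806) = (98 - 11715)/(97 + 32806) = -11617/32903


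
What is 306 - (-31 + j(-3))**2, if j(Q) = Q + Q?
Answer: -1063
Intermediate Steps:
j(Q) = 2*Q
306 - (-31 + j(-3))**2 = 306 - (-31 + 2*(-3))**2 = 306 - (-31 - 6)**2 = 306 - 1*(-37)**2 = 306 - 1*1369 = 306 - 1369 = -1063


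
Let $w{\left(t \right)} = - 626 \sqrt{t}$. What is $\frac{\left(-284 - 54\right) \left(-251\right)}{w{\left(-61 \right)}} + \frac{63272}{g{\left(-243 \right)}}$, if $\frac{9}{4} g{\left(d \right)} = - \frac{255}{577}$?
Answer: $- \frac{27380958}{85} + \frac{42419 i \sqrt{61}}{19093} \approx -3.2213 \cdot 10^{5} + 17.352 i$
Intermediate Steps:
$g{\left(d \right)} = - \frac{340}{1731}$ ($g{\left(d \right)} = \frac{4 \left(- \frac{255}{577}\right)}{9} = \frac{4 \left(\left(-255\right) \frac{1}{577}\right)}{9} = \frac{4}{9} \left(- \frac{255}{577}\right) = - \frac{340}{1731}$)
$\frac{\left(-284 - 54\right) \left(-251\right)}{w{\left(-61 \right)}} + \frac{63272}{g{\left(-243 \right)}} = \frac{\left(-284 - 54\right) \left(-251\right)}{\left(-626\right) \sqrt{-61}} + \frac{63272}{- \frac{340}{1731}} = \frac{\left(-338\right) \left(-251\right)}{\left(-626\right) i \sqrt{61}} + 63272 \left(- \frac{1731}{340}\right) = \frac{84838}{\left(-626\right) i \sqrt{61}} - \frac{27380958}{85} = 84838 \frac{i \sqrt{61}}{38186} - \frac{27380958}{85} = \frac{42419 i \sqrt{61}}{19093} - \frac{27380958}{85} = - \frac{27380958}{85} + \frac{42419 i \sqrt{61}}{19093}$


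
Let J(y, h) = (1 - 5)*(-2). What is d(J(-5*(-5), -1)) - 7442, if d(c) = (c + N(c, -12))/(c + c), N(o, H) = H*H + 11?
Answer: -118909/16 ≈ -7431.8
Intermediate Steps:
N(o, H) = 11 + H**2 (N(o, H) = H**2 + 11 = 11 + H**2)
J(y, h) = 8 (J(y, h) = -4*(-2) = 8)
d(c) = (155 + c)/(2*c) (d(c) = (c + (11 + (-12)**2))/(c + c) = (c + (11 + 144))/((2*c)) = (c + 155)*(1/(2*c)) = (155 + c)*(1/(2*c)) = (155 + c)/(2*c))
d(J(-5*(-5), -1)) - 7442 = (1/2)*(155 + 8)/8 - 7442 = (1/2)*(1/8)*163 - 7442 = 163/16 - 7442 = -118909/16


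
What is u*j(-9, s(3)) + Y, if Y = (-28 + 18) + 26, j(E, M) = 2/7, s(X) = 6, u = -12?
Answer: 88/7 ≈ 12.571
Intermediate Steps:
j(E, M) = 2/7 (j(E, M) = 2*(1/7) = 2/7)
Y = 16 (Y = -10 + 26 = 16)
u*j(-9, s(3)) + Y = -12*2/7 + 16 = -24/7 + 16 = 88/7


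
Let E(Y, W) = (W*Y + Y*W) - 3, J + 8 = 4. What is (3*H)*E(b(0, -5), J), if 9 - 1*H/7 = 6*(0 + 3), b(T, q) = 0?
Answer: 567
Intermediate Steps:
J = -4 (J = -8 + 4 = -4)
H = -63 (H = 63 - 42*(0 + 3) = 63 - 42*3 = 63 - 7*18 = 63 - 126 = -63)
E(Y, W) = -3 + 2*W*Y (E(Y, W) = (W*Y + W*Y) - 3 = 2*W*Y - 3 = -3 + 2*W*Y)
(3*H)*E(b(0, -5), J) = (3*(-63))*(-3 + 2*(-4)*0) = -189*(-3 + 0) = -189*(-3) = 567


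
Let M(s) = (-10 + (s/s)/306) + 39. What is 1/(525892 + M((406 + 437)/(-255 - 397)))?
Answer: 306/160931827 ≈ 1.9014e-6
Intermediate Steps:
M(s) = 8875/306 (M(s) = (-10 + 1*(1/306)) + 39 = (-10 + 1/306) + 39 = -3059/306 + 39 = 8875/306)
1/(525892 + M((406 + 437)/(-255 - 397))) = 1/(525892 + 8875/306) = 1/(160931827/306) = 306/160931827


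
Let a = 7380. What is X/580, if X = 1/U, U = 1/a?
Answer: 369/29 ≈ 12.724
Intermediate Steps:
U = 1/7380 ≈ 0.00013550
X = 7380 (X = 1/(1/7380) = 7380)
X/580 = 7380/580 = 7380*(1/580) = 369/29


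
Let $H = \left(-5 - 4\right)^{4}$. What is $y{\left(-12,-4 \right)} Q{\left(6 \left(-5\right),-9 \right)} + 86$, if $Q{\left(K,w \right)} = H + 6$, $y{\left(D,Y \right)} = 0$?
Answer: $86$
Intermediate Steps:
$H = 6561$ ($H = \left(-5 - 4\right)^{4} = \left(-9\right)^{4} = 6561$)
$Q{\left(K,w \right)} = 6567$ ($Q{\left(K,w \right)} = 6561 + 6 = 6567$)
$y{\left(-12,-4 \right)} Q{\left(6 \left(-5\right),-9 \right)} + 86 = 0 \cdot 6567 + 86 = 0 + 86 = 86$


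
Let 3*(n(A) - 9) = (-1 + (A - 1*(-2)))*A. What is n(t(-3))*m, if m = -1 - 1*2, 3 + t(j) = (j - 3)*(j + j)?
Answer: -1149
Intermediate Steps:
t(j) = -3 + 2*j*(-3 + j) (t(j) = -3 + (j - 3)*(j + j) = -3 + (-3 + j)*(2*j) = -3 + 2*j*(-3 + j))
n(A) = 9 + A*(1 + A)/3 (n(A) = 9 + ((-1 + (A - 1*(-2)))*A)/3 = 9 + ((-1 + (A + 2))*A)/3 = 9 + ((-1 + (2 + A))*A)/3 = 9 + ((1 + A)*A)/3 = 9 + (A*(1 + A))/3 = 9 + A*(1 + A)/3)
m = -3 (m = -1 - 2 = -3)
n(t(-3))*m = (9 + (-3 - 6*(-3) + 2*(-3)²)/3 + (-3 - 6*(-3) + 2*(-3)²)²/3)*(-3) = (9 + (-3 + 18 + 2*9)/3 + (-3 + 18 + 2*9)²/3)*(-3) = (9 + (-3 + 18 + 18)/3 + (-3 + 18 + 18)²/3)*(-3) = (9 + (⅓)*33 + (⅓)*33²)*(-3) = (9 + 11 + (⅓)*1089)*(-3) = (9 + 11 + 363)*(-3) = 383*(-3) = -1149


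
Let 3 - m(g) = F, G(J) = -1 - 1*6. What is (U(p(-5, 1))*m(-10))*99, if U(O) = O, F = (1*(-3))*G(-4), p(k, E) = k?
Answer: 8910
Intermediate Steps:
G(J) = -7 (G(J) = -1 - 6 = -7)
F = 21 (F = (1*(-3))*(-7) = -3*(-7) = 21)
m(g) = -18 (m(g) = 3 - 1*21 = 3 - 21 = -18)
(U(p(-5, 1))*m(-10))*99 = -5*(-18)*99 = 90*99 = 8910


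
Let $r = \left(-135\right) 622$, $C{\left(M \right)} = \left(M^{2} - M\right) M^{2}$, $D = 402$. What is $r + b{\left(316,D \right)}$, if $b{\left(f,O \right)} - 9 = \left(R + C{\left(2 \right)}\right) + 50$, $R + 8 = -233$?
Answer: $-84144$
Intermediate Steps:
$R = -241$ ($R = -8 - 233 = -241$)
$C{\left(M \right)} = M^{2} \left(M^{2} - M\right)$
$b{\left(f,O \right)} = -174$ ($b{\left(f,O \right)} = 9 + \left(\left(-241 + 2^{3} \left(-1 + 2\right)\right) + 50\right) = 9 + \left(\left(-241 + 8 \cdot 1\right) + 50\right) = 9 + \left(\left(-241 + 8\right) + 50\right) = 9 + \left(-233 + 50\right) = 9 - 183 = -174$)
$r = -83970$
$r + b{\left(316,D \right)} = -83970 - 174 = -84144$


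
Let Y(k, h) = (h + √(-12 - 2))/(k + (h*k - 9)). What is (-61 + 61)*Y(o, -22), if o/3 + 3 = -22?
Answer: 0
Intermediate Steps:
o = -75 (o = -9 + 3*(-22) = -9 - 66 = -75)
Y(k, h) = (h + I*√14)/(-9 + k + h*k) (Y(k, h) = (h + √(-14))/(k + (-9 + h*k)) = (h + I*√14)/(-9 + k + h*k))
(-61 + 61)*Y(o, -22) = (-61 + 61)*((-22 + I*√14)/(-9 - 75 - 22*(-75))) = 0*((-22 + I*√14)/(-9 - 75 + 1650)) = 0*((-22 + I*√14)/1566) = 0*(-11/783 + I*√14/1566) = 0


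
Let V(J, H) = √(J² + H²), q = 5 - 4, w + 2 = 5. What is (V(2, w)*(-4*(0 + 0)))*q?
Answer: 0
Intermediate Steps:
w = 3 (w = -2 + 5 = 3)
q = 1
V(J, H) = √(H² + J²)
(V(2, w)*(-4*(0 + 0)))*q = (√(3² + 2²)*(-4*(0 + 0)))*1 = (√(9 + 4)*(-4*0))*1 = (√13*0)*1 = 0*1 = 0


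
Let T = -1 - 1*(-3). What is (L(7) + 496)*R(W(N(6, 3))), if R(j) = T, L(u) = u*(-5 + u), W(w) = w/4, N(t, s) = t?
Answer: 1020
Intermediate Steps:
W(w) = w/4 (W(w) = w*(1/4) = w/4)
T = 2 (T = -1 + 3 = 2)
R(j) = 2
(L(7) + 496)*R(W(N(6, 3))) = (7*(-5 + 7) + 496)*2 = (7*2 + 496)*2 = (14 + 496)*2 = 510*2 = 1020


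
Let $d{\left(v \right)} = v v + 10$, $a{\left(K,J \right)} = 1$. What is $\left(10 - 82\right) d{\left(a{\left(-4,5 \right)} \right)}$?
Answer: $-792$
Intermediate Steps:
$d{\left(v \right)} = 10 + v^{2}$ ($d{\left(v \right)} = v^{2} + 10 = 10 + v^{2}$)
$\left(10 - 82\right) d{\left(a{\left(-4,5 \right)} \right)} = \left(10 - 82\right) \left(10 + 1^{2}\right) = - 72 \left(10 + 1\right) = \left(-72\right) 11 = -792$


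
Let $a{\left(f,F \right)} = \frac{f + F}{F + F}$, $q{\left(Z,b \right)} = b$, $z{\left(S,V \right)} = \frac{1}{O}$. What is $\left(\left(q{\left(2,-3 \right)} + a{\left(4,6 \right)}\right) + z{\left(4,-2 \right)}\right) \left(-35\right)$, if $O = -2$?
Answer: $\frac{280}{3} \approx 93.333$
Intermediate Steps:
$z{\left(S,V \right)} = - \frac{1}{2}$ ($z{\left(S,V \right)} = \frac{1}{-2} = - \frac{1}{2}$)
$a{\left(f,F \right)} = \frac{F + f}{2 F}$
$\left(\left(q{\left(2,-3 \right)} + a{\left(4,6 \right)}\right) + z{\left(4,-2 \right)}\right) \left(-35\right) = \left(\left(-3 + \frac{6 + 4}{2 \cdot 6}\right) - \frac{1}{2}\right) \left(-35\right) = \left(\left(-3 + \frac{1}{2} \cdot \frac{1}{6} \cdot 10\right) - \frac{1}{2}\right) \left(-35\right) = \left(\left(-3 + \frac{5}{6}\right) - \frac{1}{2}\right) \left(-35\right) = \left(- \frac{13}{6} - \frac{1}{2}\right) \left(-35\right) = \left(- \frac{8}{3}\right) \left(-35\right) = \frac{280}{3}$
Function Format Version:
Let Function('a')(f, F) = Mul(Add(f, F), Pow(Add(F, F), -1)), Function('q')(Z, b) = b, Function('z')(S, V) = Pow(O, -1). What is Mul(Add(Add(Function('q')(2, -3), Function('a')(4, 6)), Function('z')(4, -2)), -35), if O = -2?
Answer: Rational(280, 3) ≈ 93.333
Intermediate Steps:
Function('z')(S, V) = Rational(-1, 2) (Function('z')(S, V) = Pow(-2, -1) = Rational(-1, 2))
Function('a')(f, F) = Mul(Rational(1, 2), Pow(F, -1), Add(F, f)) (Function('a')(f, F) = Mul(Add(F, f), Pow(Mul(2, F), -1)) = Mul(Add(F, f), Mul(Rational(1, 2), Pow(F, -1))) = Mul(Rational(1, 2), Pow(F, -1), Add(F, f)))
Mul(Add(Add(Function('q')(2, -3), Function('a')(4, 6)), Function('z')(4, -2)), -35) = Mul(Add(Add(-3, Mul(Rational(1, 2), Pow(6, -1), Add(6, 4))), Rational(-1, 2)), -35) = Mul(Add(Add(-3, Mul(Rational(1, 2), Rational(1, 6), 10)), Rational(-1, 2)), -35) = Mul(Add(Add(-3, Rational(5, 6)), Rational(-1, 2)), -35) = Mul(Add(Rational(-13, 6), Rational(-1, 2)), -35) = Mul(Rational(-8, 3), -35) = Rational(280, 3)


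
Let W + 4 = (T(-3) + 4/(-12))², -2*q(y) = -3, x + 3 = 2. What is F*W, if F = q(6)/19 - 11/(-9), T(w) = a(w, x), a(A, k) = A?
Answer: 14240/1539 ≈ 9.2528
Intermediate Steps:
x = -1 (x = -3 + 2 = -1)
q(y) = 3/2 (q(y) = -½*(-3) = 3/2)
T(w) = w
F = 445/342 (F = (3/2)/19 - 11/(-9) = (3/2)*(1/19) - 11*(-⅑) = 3/38 + 11/9 = 445/342 ≈ 1.3012)
W = 64/9 (W = -4 + (-3 + 4/(-12))² = -4 + (-3 + 4*(-1/12))² = -4 + (-3 - ⅓)² = -4 + (-10/3)² = -4 + 100/9 = 64/9 ≈ 7.1111)
F*W = (445/342)*(64/9) = 14240/1539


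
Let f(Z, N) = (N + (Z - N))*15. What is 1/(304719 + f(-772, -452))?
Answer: 1/293139 ≈ 3.4114e-6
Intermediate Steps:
f(Z, N) = 15*Z (f(Z, N) = Z*15 = 15*Z)
1/(304719 + f(-772, -452)) = 1/(304719 + 15*(-772)) = 1/(304719 - 11580) = 1/293139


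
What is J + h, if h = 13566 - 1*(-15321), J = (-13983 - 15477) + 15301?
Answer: 14728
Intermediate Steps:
J = -14159 (J = -29460 + 15301 = -14159)
h = 28887 (h = 13566 + 15321 = 28887)
J + h = -14159 + 28887 = 14728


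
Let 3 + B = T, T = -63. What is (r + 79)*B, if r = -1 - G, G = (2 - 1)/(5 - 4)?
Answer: -5082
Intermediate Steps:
G = 1 (G = 1/1 = 1*1 = 1)
B = -66 (B = -3 - 63 = -66)
r = -2 (r = -1 - 1*1 = -1 - 1 = -2)
(r + 79)*B = (-2 + 79)*(-66) = 77*(-66) = -5082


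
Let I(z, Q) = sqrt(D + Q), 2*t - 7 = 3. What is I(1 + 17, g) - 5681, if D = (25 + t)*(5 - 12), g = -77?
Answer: -5681 + I*sqrt(287) ≈ -5681.0 + 16.941*I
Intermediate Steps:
t = 5 (t = 7/2 + (1/2)*3 = 7/2 + 3/2 = 5)
D = -210 (D = (25 + 5)*(5 - 12) = 30*(-7) = -210)
I(z, Q) = sqrt(-210 + Q)
I(1 + 17, g) - 5681 = sqrt(-210 - 77) - 5681 = sqrt(-287) - 5681 = I*sqrt(287) - 5681 = -5681 + I*sqrt(287)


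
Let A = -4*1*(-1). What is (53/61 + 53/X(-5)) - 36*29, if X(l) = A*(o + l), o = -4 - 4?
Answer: -3312045/3172 ≈ -1044.2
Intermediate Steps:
o = -8
A = 4 (A = -4*(-1) = 4)
X(l) = -32 + 4*l (X(l) = 4*(-8 + l) = -32 + 4*l)
(53/61 + 53/X(-5)) - 36*29 = (53/61 + 53/(-32 + 4*(-5))) - 36*29 = (53*(1/61) + 53/(-32 - 20)) - 1044 = (53/61 + 53/(-52)) - 1044 = (53/61 + 53*(-1/52)) - 1044 = (53/61 - 53/52) - 1044 = -477/3172 - 1044 = -3312045/3172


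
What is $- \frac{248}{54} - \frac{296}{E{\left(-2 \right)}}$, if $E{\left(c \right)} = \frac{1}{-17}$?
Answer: $\frac{135740}{27} \approx 5027.4$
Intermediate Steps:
$E{\left(c \right)} = - \frac{1}{17}$
$- \frac{248}{54} - \frac{296}{E{\left(-2 \right)}} = - \frac{248}{54} - \frac{296}{- \frac{1}{17}} = \left(-248\right) \frac{1}{54} - -5032 = - \frac{124}{27} + 5032 = \frac{135740}{27}$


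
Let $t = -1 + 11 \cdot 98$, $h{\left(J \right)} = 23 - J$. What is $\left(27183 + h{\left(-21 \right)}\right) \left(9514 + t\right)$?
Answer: $288361157$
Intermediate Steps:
$t = 1077$ ($t = -1 + 1078 = 1077$)
$\left(27183 + h{\left(-21 \right)}\right) \left(9514 + t\right) = \left(27183 + \left(23 - -21\right)\right) \left(9514 + 1077\right) = \left(27183 + \left(23 + 21\right)\right) 10591 = \left(27183 + 44\right) 10591 = 27227 \cdot 10591 = 288361157$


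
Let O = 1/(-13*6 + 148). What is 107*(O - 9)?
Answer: -67303/70 ≈ -961.47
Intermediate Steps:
O = 1/70 (O = 1/(-78 + 148) = 1/70 ≈ 0.014286)
107*(O - 9) = 107*(1/70 - 9) = 107*(-629/70) = -67303/70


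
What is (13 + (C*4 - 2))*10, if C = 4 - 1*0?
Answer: 270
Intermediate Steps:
C = 4 (C = 4 + 0 = 4)
(13 + (C*4 - 2))*10 = (13 + (4*4 - 2))*10 = (13 + (16 - 2))*10 = (13 + 14)*10 = 27*10 = 270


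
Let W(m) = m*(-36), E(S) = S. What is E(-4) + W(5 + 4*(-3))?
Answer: 248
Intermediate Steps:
W(m) = -36*m
E(-4) + W(5 + 4*(-3)) = -4 - 36*(5 + 4*(-3)) = -4 - 36*(5 - 12) = -4 - 36*(-7) = -4 + 252 = 248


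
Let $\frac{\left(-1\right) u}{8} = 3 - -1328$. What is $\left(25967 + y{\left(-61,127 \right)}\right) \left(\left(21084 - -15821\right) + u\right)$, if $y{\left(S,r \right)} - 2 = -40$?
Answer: $680817753$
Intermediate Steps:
$u = -10648$ ($u = - 8 \left(3 - -1328\right) = - 8 \left(3 + 1328\right) = \left(-8\right) 1331 = -10648$)
$y{\left(S,r \right)} = -38$ ($y{\left(S,r \right)} = 2 - 40 = -38$)
$\left(25967 + y{\left(-61,127 \right)}\right) \left(\left(21084 - -15821\right) + u\right) = \left(25967 - 38\right) \left(\left(21084 - -15821\right) - 10648\right) = 25929 \left(\left(21084 + 15821\right) - 10648\right) = 25929 \left(36905 - 10648\right) = 25929 \cdot 26257 = 680817753$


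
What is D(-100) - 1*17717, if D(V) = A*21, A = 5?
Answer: -17612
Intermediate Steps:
D(V) = 105 (D(V) = 5*21 = 105)
D(-100) - 1*17717 = 105 - 1*17717 = 105 - 17717 = -17612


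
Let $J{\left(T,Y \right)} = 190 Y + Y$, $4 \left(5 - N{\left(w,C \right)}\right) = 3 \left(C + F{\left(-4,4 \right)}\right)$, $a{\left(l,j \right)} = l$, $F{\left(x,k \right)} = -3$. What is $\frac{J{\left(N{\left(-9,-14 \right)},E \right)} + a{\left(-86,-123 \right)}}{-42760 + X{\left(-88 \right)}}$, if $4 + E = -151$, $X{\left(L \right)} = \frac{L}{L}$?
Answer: $\frac{3299}{4751} \approx 0.69438$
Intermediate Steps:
$X{\left(L \right)} = 1$
$E = -155$ ($E = -4 - 151 = -155$)
$N{\left(w,C \right)} = \frac{29}{4} - \frac{3 C}{4}$ ($N{\left(w,C \right)} = 5 - \frac{3 \left(C - 3\right)}{4} = 5 - \frac{3 \left(-3 + C\right)}{4} = 5 - \frac{-9 + 3 C}{4} = 5 - \left(- \frac{9}{4} + \frac{3 C}{4}\right) = \frac{29}{4} - \frac{3 C}{4}$)
$J{\left(T,Y \right)} = 191 Y$
$\frac{J{\left(N{\left(-9,-14 \right)},E \right)} + a{\left(-86,-123 \right)}}{-42760 + X{\left(-88 \right)}} = \frac{191 \left(-155\right) - 86}{-42760 + 1} = \frac{-29605 - 86}{-42759} = \left(-29691\right) \left(- \frac{1}{42759}\right) = \frac{3299}{4751}$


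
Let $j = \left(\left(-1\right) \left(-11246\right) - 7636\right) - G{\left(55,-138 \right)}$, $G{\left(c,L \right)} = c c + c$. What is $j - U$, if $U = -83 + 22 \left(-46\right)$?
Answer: $1625$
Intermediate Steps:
$G{\left(c,L \right)} = c + c^{2}$ ($G{\left(c,L \right)} = c^{2} + c = c + c^{2}$)
$j = 530$ ($j = \left(\left(-1\right) \left(-11246\right) - 7636\right) - 55 \left(1 + 55\right) = \left(11246 - 7636\right) - 55 \cdot 56 = 3610 - 3080 = 530$)
$U = -1095$ ($U = -83 - 1012 = -1095$)
$j - U = 530 - -1095 = 530 + 1095 = 1625$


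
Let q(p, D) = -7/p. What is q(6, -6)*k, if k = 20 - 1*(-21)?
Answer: -287/6 ≈ -47.833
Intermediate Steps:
k = 41 (k = 20 + 21 = 41)
q(6, -6)*k = -7/6*41 = -287/6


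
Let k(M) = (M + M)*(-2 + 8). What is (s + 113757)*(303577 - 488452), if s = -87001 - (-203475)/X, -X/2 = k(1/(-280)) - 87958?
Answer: -30457324174398375/6157063 ≈ -4.9467e+9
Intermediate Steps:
k(M) = 12*M (k(M) = (2*M)*6 = 12*M)
X = 6157063/35 (X = -2*(12/(-280) - 87958) = -2*(12*(-1/280) - 87958) = -2*(-3/70 - 87958) = -2*(-6157063/70) = 6157063/35 ≈ 1.7592e+5)
s = -535663516438/6157063 (s = -87001 - (-203475)/6157063/35 = -87001 - (-203475)*35/6157063 = -87001 - 1*(-7121625/6157063) = -87001 + 7121625/6157063 = -535663516438/6157063 ≈ -87000.)
(s + 113757)*(303577 - 488452) = (-535663516438/6157063 + 113757)*(303577 - 488452) = (164745499253/6157063)*(-184875) = -30457324174398375/6157063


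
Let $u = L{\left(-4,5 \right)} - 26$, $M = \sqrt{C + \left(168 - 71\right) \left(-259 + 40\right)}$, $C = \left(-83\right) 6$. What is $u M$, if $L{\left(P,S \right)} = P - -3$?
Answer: $- 27 i \sqrt{21741} \approx - 3981.1 i$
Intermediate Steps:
$C = -498$
$M = i \sqrt{21741}$ ($M = \sqrt{-498 + \left(168 - 71\right) \left(-259 + 40\right)} = \sqrt{-498 + 97 \left(-219\right)} = \sqrt{-498 - 21243} = \sqrt{-21741} = i \sqrt{21741} \approx 147.45 i$)
$L{\left(P,S \right)} = 3 + P$ ($L{\left(P,S \right)} = P + 3 = 3 + P$)
$u = -27$ ($u = \left(3 - 4\right) - 26 = -1 - 26 = -27$)
$u M = - 27 i \sqrt{21741}$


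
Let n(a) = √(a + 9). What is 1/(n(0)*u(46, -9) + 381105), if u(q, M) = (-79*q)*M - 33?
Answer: 1/479124 ≈ 2.0871e-6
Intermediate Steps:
u(q, M) = -33 - 79*M*q (u(q, M) = -79*M*q - 33 = -33 - 79*M*q)
n(a) = √(9 + a)
1/(n(0)*u(46, -9) + 381105) = 1/(√(9 + 0)*(-33 - 79*(-9)*46) + 381105) = 1/(√9*(-33 + 32706) + 381105) = 1/(3*32673 + 381105) = 1/(98019 + 381105) = 1/479124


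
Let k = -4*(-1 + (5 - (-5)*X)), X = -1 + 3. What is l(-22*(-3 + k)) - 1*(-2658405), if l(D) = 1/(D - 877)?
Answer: 1119188506/421 ≈ 2.6584e+6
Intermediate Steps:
X = 2
k = -56 (k = -4*(-1 + (5 - (-5)*2)) = -4*(-1 + (5 - 1*(-10))) = -4*(-1 + (5 + 10)) = -4*(-1 + 15) = -4*14 = -56)
l(D) = 1/(-877 + D)
l(-22*(-3 + k)) - 1*(-2658405) = 1/(-877 - 22*(-3 - 56)) - 1*(-2658405) = 1/(-877 - 22*(-59)) + 2658405 = 1/(-877 + 1298) + 2658405 = 1/421 + 2658405 = 1119188506/421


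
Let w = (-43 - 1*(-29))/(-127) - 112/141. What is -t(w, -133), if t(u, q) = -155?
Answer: 155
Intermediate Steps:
w = -12250/17907 (w = (-43 + 29)*(-1/127) - 112*1/141 = -14*(-1/127) - 112/141 = 14/127 - 112/141 = -12250/17907 ≈ -0.68409)
-t(w, -133) = -1*(-155) = 155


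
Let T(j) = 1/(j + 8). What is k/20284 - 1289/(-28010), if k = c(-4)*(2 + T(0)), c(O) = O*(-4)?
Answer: 3387302/71019355 ≈ 0.047695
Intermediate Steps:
T(j) = 1/(8 + j)
c(O) = -4*O
k = 34 (k = (-4*(-4))*(2 + 1/(8 + 0)) = 16*(2 + 1/8) = 16*(17/8) = 34)
k/20284 - 1289/(-28010) = 34/20284 - 1289/(-28010) = 34*(1/20284) - 1289*(-1/28010) = 17/10142 + 1289/28010 = 3387302/71019355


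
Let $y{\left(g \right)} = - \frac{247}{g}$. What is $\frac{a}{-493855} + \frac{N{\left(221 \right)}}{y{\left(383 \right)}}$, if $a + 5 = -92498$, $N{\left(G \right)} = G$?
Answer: $- \frac{3213732348}{9383245} \approx -342.5$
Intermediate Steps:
$a = -92503$ ($a = -5 - 92498 = -92503$)
$\frac{a}{-493855} + \frac{N{\left(221 \right)}}{y{\left(383 \right)}} = - \frac{92503}{-493855} + \frac{221}{\left(-247\right) \frac{1}{383}} = \left(-92503\right) \left(- \frac{1}{493855}\right) + \frac{221}{\left(-247\right) \frac{1}{383}} = \frac{92503}{493855} + \frac{221}{- \frac{247}{383}} = \frac{92503}{493855} + 221 \left(- \frac{383}{247}\right) = \frac{92503}{493855} - \frac{6511}{19} = - \frac{3213732348}{9383245}$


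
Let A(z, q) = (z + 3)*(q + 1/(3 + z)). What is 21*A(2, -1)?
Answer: -84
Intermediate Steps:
A(z, q) = (3 + z)*(q + 1/(3 + z))
21*A(2, -1) = 21*(1 + 3*(-1) - 1*2) = 21*(1 - 3 - 2) = 21*(-4) = -84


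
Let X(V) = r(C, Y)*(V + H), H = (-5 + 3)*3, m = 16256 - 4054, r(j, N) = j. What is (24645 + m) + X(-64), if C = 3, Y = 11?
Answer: 36637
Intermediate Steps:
m = 12202
H = -6 (H = -2*3 = -6)
X(V) = -18 + 3*V (X(V) = 3*(V - 6) = 3*(-6 + V) = -18 + 3*V)
(24645 + m) + X(-64) = (24645 + 12202) + (-18 + 3*(-64)) = 36847 + (-18 - 192) = 36847 - 210 = 36637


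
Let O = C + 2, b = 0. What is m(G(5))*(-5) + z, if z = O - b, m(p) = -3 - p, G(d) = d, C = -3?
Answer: 39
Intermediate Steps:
O = -1 (O = -3 + 2 = -1)
z = -1 (z = -1 - 1*0 = -1 + 0 = -1)
m(G(5))*(-5) + z = (-3 - 1*5)*(-5) - 1 = (-3 - 5)*(-5) - 1 = -8*(-5) - 1 = 40 - 1 = 39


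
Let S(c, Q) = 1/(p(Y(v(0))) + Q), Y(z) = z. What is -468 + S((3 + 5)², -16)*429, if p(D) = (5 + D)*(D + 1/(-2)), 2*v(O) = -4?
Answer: -22854/47 ≈ -486.26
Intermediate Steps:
v(O) = -2 (v(O) = (½)*(-4) = -2)
p(D) = (5 + D)*(-½ + D) (p(D) = (5 + D)*(D + 1*(-½)) = (5 + D)*(D - ½) = (5 + D)*(-½ + D))
S(c, Q) = 1/(-15/2 + Q) (S(c, Q) = 1/((-5/2 + (-2)² + (9/2)*(-2)) + Q) = 1/((-5/2 + 4 - 9) + Q) = 1/(-15/2 + Q))
-468 + S((3 + 5)², -16)*429 = -468 + (2/(-15 + 2*(-16)))*429 = -468 + (2/(-15 - 32))*429 = -468 + (2/(-47))*429 = -468 + (2*(-1/47))*429 = -468 - 2/47*429 = -468 - 858/47 = -22854/47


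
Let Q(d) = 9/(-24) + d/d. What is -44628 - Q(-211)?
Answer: -357029/8 ≈ -44629.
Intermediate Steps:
Q(d) = 5/8 (Q(d) = 9*(-1/24) + 1 = -3/8 + 1 = 5/8)
-44628 - Q(-211) = -44628 - 1*5/8 = -44628 - 5/8 = -357029/8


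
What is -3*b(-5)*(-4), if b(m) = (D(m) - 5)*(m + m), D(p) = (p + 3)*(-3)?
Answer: -120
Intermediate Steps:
D(p) = -9 - 3*p (D(p) = (3 + p)*(-3) = -9 - 3*p)
b(m) = 2*m*(-14 - 3*m) (b(m) = ((-9 - 3*m) - 5)*(m + m) = (-14 - 3*m)*(2*m) = 2*m*(-14 - 3*m))
-3*b(-5)*(-4) = -(-6)*(-5)*(14 + 3*(-5))*(-4) = -(-6)*(-5)*(14 - 15)*(-4) = -(-6)*(-5)*(-1)*(-4) = -3*(-10)*(-4) = 30*(-4) = -120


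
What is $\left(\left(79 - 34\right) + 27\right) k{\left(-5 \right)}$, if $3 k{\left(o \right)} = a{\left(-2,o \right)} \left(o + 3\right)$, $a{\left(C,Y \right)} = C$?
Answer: $96$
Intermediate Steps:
$k{\left(o \right)} = -2 - \frac{2 o}{3}$ ($k{\left(o \right)} = \frac{\left(-2\right) \left(o + 3\right)}{3} = \frac{\left(-2\right) \left(3 + o\right)}{3} = \frac{-6 - 2 o}{3} = -2 - \frac{2 o}{3}$)
$\left(\left(79 - 34\right) + 27\right) k{\left(-5 \right)} = \left(\left(79 - 34\right) + 27\right) \left(-2 - - \frac{10}{3}\right) = \left(45 + 27\right) \left(-2 + \frac{10}{3}\right) = 72 \cdot \frac{4}{3} = 96$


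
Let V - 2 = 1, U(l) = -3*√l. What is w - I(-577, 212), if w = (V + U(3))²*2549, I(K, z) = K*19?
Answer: 102727 - 45882*√3 ≈ 23257.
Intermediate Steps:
V = 3 (V = 2 + 1 = 3)
I(K, z) = 19*K
w = 2549*(3 - 3*√3)² (w = (3 - 3*√3)²*2549 = 2549*(3 - 3*√3)² ≈ 12294.)
w - I(-577, 212) = (91764 - 45882*√3) - 19*(-577) = (91764 - 45882*√3) - 1*(-10963) = (91764 - 45882*√3) + 10963 = 102727 - 45882*√3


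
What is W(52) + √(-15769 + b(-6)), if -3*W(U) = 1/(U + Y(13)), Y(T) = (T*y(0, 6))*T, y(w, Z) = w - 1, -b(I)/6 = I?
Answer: 1/351 + I*√15733 ≈ 0.002849 + 125.43*I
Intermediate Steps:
b(I) = -6*I
y(w, Z) = -1 + w
Y(T) = -T² (Y(T) = (T*(-1 + 0))*T = (T*(-1))*T = (-T)*T = -T²)
W(U) = -1/(3*(-169 + U)) (W(U) = -1/(3*(U - 1*13²)) = -1/(3*(U - 1*169)) = -1/(3*(U - 169)) = -1/(3*(-169 + U)))
W(52) + √(-15769 + b(-6)) = -1/(-507 + 3*52) + √(-15769 - 6*(-6)) = -1/(-507 + 156) + √(-15769 + 36) = -1/(-351) + √(-15733) = -1*(-1/351) + I*√15733 = 1/351 + I*√15733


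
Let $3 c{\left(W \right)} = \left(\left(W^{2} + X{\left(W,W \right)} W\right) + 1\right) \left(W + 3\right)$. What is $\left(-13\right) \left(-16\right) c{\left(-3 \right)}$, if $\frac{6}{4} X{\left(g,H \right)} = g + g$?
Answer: $0$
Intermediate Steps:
$X{\left(g,H \right)} = \frac{4 g}{3}$ ($X{\left(g,H \right)} = \frac{2 \left(g + g\right)}{3} = \frac{2 \cdot 2 g}{3} = \frac{4 g}{3}$)
$c{\left(W \right)} = \frac{\left(1 + \frac{7 W^{2}}{3}\right) \left(3 + W\right)}{3}$ ($c{\left(W \right)} = \frac{\left(\left(W^{2} + \frac{4 W}{3} W\right) + 1\right) \left(W + 3\right)}{3} = \frac{\left(\left(W^{2} + \frac{4 W^{2}}{3}\right) + 1\right) \left(3 + W\right)}{3} = \frac{\left(\frac{7 W^{2}}{3} + 1\right) \left(3 + W\right)}{3} = \frac{\left(1 + \frac{7 W^{2}}{3}\right) \left(3 + W\right)}{3}$)
$\left(-13\right) \left(-16\right) c{\left(-3 \right)} = \left(-13\right) \left(-16\right) \left(1 + \frac{1}{3} \left(-3\right) + \frac{7 \left(-3\right)^{2}}{3} + \frac{7 \left(-3\right)^{3}}{9}\right) = 208 \left(1 - 1 + \frac{7}{3} \cdot 9 + \frac{7}{9} \left(-27\right)\right) = 208 \left(1 - 1 + 21 - 21\right) = 208 \cdot 0 = 0$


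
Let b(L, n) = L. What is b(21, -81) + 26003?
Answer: 26024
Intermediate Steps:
b(21, -81) + 26003 = 21 + 26003 = 26024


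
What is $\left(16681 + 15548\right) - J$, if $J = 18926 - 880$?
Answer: $14183$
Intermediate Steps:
$J = 18046$ ($J = 18926 - 880 = 18046$)
$\left(16681 + 15548\right) - J = \left(16681 + 15548\right) - 18046 = 32229 - 18046 = 14183$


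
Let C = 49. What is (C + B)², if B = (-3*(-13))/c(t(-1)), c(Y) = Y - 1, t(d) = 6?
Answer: 80656/25 ≈ 3226.2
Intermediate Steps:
c(Y) = -1 + Y
B = 39/5 (B = (-3*(-13))/(-1 + 6) = 39/5 ≈ 7.8000)
(C + B)² = (49 + 39/5)² = (284/5)² = 80656/25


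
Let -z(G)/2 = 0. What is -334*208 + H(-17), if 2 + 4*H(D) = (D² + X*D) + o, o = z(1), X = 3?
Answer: -69413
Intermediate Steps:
z(G) = 0 (z(G) = -2*0 = 0)
o = 0
H(D) = -½ + D²/4 + 3*D/4 (H(D) = -½ + ((D² + 3*D) + 0)/4 = -½ + (D² + 3*D)/4 = -½ + (D²/4 + 3*D/4) = -½ + D²/4 + 3*D/4)
-334*208 + H(-17) = -334*208 + (-½ + (¼)*(-17)² + (¾)*(-17)) = -69472 + (-½ + (¼)*289 - 51/4) = -69472 + (-½ + 289/4 - 51/4) = -69472 + 59 = -69413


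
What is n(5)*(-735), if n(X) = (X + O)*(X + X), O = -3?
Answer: -14700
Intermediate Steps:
n(X) = 2*X*(-3 + X) (n(X) = (X - 3)*(X + X) = (-3 + X)*(2*X) = 2*X*(-3 + X))
n(5)*(-735) = (2*5*(-3 + 5))*(-735) = (2*5*2)*(-735) = 20*(-735) = -14700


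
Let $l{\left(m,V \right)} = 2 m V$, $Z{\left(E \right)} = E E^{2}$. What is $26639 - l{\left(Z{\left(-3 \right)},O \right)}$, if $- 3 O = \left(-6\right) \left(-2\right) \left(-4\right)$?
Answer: $27503$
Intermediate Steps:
$Z{\left(E \right)} = E^{3}$
$O = 16$ ($O = - \frac{\left(-6\right) \left(-2\right) \left(-4\right)}{3} = - \frac{12 \left(-4\right)}{3} = \left(- \frac{1}{3}\right) \left(-48\right) = 16$)
$l{\left(m,V \right)} = 2 V m$
$26639 - l{\left(Z{\left(-3 \right)},O \right)} = 26639 - 2 \cdot 16 \left(-3\right)^{3} = 26639 - 2 \cdot 16 \left(-27\right) = 26639 - -864 = 26639 + 864 = 27503$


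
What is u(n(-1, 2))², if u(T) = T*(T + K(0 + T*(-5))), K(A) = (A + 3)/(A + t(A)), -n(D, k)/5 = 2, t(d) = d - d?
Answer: 199809/25 ≈ 7992.4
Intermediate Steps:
t(d) = 0
n(D, k) = -10 (n(D, k) = -5*2 = -10)
K(A) = (3 + A)/A (K(A) = (A + 3)/(A + 0) = (3 + A)/A)
u(T) = T*(T - (3 - 5*T)/(5*T)) (u(T) = T*(T + (3 + (0 + T*(-5)))/(0 + T*(-5))) = T*(T + (3 + (0 - 5*T))/(0 - 5*T)) = T*(T + (3 - 5*T)/((-5*T))) = T*(T + (-1/(5*T))*(3 - 5*T)) = T*(T - (3 - 5*T)/(5*T)))
u(n(-1, 2))² = (-⅗ - 10 + (-10)²)² = (-⅗ - 10 + 100)² = (447/5)² = 199809/25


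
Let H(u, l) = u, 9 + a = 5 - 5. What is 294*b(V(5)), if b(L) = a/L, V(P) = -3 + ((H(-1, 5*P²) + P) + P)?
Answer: -441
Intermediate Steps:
a = -9 (a = -9 + (5 - 5) = -9 + 0 = -9)
V(P) = -4 + 2*P (V(P) = -3 + ((-1 + P) + P) = -3 + (-1 + 2*P) = -4 + 2*P)
b(L) = -9/L
294*b(V(5)) = 294*(-9/(-4 + 2*5)) = 294*(-9/(-4 + 10)) = 294*(-9/6) = 294*(-9*⅙) = 294*(-3/2) = -441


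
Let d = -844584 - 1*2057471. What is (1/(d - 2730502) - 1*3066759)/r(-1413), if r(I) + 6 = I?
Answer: 1570335897524/726599853 ≈ 2161.2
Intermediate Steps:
r(I) = -6 + I
d = -2902055 (d = -844584 - 2057471 = -2902055)
(1/(d - 2730502) - 1*3066759)/r(-1413) = (1/(-2902055 - 2730502) - 1*3066759)/(-6 - 1413) = (1/(-5632557) - 3066759)/(-1419) = (-1/5632557 - 3066759)*(-1/1419) = -17273694872764/5632557*(-1/1419) = 1570335897524/726599853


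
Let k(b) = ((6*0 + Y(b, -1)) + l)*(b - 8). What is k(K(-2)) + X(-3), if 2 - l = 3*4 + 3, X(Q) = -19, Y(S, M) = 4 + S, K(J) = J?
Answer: 91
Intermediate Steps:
l = -13 (l = 2 - (3*4 + 3) = 2 - (12 + 3) = 2 - 1*15 = 2 - 15 = -13)
k(b) = (-9 + b)*(-8 + b) (k(b) = ((6*0 + (4 + b)) - 13)*(b - 8) = ((0 + (4 + b)) - 13)*(-8 + b) = ((4 + b) - 13)*(-8 + b) = (-9 + b)*(-8 + b))
k(K(-2)) + X(-3) = (72 + (-2)**2 - 17*(-2)) - 19 = (72 + 4 + 34) - 19 = 110 - 19 = 91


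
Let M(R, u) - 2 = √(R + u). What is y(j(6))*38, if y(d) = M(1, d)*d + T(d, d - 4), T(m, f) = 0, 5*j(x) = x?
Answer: 456/5 + 228*√55/25 ≈ 158.84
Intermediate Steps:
j(x) = x/5
M(R, u) = 2 + √(R + u)
y(d) = d*(2 + √(1 + d)) (y(d) = (2 + √(1 + d))*d + 0 = d*(2 + √(1 + d)) + 0 = d*(2 + √(1 + d)))
y(j(6))*38 = (((⅕)*6)*(2 + √(1 + (⅕)*6)))*38 = (6*(2 + √(1 + 6/5))/5)*38 = (6*(2 + √(11/5))/5)*38 = (6*(2 + √55/5)/5)*38 = (12/5 + 6*√55/25)*38 = 456/5 + 228*√55/25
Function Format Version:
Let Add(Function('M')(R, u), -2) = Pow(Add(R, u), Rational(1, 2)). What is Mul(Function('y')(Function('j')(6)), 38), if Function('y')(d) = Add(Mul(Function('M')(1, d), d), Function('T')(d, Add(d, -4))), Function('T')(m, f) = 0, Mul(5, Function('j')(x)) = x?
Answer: Add(Rational(456, 5), Mul(Rational(228, 25), Pow(55, Rational(1, 2)))) ≈ 158.84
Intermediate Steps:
Function('j')(x) = Mul(Rational(1, 5), x)
Function('M')(R, u) = Add(2, Pow(Add(R, u), Rational(1, 2)))
Function('y')(d) = Mul(d, Add(2, Pow(Add(1, d), Rational(1, 2)))) (Function('y')(d) = Add(Mul(Add(2, Pow(Add(1, d), Rational(1, 2))), d), 0) = Add(Mul(d, Add(2, Pow(Add(1, d), Rational(1, 2)))), 0) = Mul(d, Add(2, Pow(Add(1, d), Rational(1, 2)))))
Mul(Function('y')(Function('j')(6)), 38) = Mul(Mul(Mul(Rational(1, 5), 6), Add(2, Pow(Add(1, Mul(Rational(1, 5), 6)), Rational(1, 2)))), 38) = Mul(Mul(Rational(6, 5), Add(2, Pow(Add(1, Rational(6, 5)), Rational(1, 2)))), 38) = Mul(Mul(Rational(6, 5), Add(2, Pow(Rational(11, 5), Rational(1, 2)))), 38) = Mul(Mul(Rational(6, 5), Add(2, Mul(Rational(1, 5), Pow(55, Rational(1, 2))))), 38) = Mul(Add(Rational(12, 5), Mul(Rational(6, 25), Pow(55, Rational(1, 2)))), 38) = Add(Rational(456, 5), Mul(Rational(228, 25), Pow(55, Rational(1, 2))))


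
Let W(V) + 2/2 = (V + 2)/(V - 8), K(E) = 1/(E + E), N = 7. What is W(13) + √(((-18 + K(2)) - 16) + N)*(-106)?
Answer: 2 - 53*I*√107 ≈ 2.0 - 548.24*I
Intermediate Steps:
K(E) = 1/(2*E)
W(V) = -1 + (2 + V)/(-8 + V) (W(V) = -1 + (V + 2)/(V - 8) = -1 + (2 + V)/(-8 + V))
W(13) + √(((-18 + K(2)) - 16) + N)*(-106) = 10/(-8 + 13) + √(((-18 + (½)/2) - 16) + 7)*(-106) = 10/5 + √(((-18 + (½)*(½)) - 16) + 7)*(-106) = 10*(⅕) + √(((-18 + ¼) - 16) + 7)*(-106) = 2 + √((-71/4 - 16) + 7)*(-106) = 2 + √(-135/4 + 7)*(-106) = 2 + √(-107/4)*(-106) = 2 + (I*√107/2)*(-106) = 2 - 53*I*√107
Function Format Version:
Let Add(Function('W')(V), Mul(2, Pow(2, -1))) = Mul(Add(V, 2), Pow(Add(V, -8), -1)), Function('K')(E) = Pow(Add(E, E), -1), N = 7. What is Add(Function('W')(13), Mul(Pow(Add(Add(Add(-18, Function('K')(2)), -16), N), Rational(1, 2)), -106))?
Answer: Add(2, Mul(-53, I, Pow(107, Rational(1, 2)))) ≈ Add(2.0000, Mul(-548.24, I))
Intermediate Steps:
Function('K')(E) = Mul(Rational(1, 2), Pow(E, -1)) (Function('K')(E) = Pow(Mul(2, E), -1) = Mul(Rational(1, 2), Pow(E, -1)))
Function('W')(V) = Add(-1, Mul(Pow(Add(-8, V), -1), Add(2, V))) (Function('W')(V) = Add(-1, Mul(Add(V, 2), Pow(Add(V, -8), -1))) = Add(-1, Mul(Add(2, V), Pow(Add(-8, V), -1))) = Add(-1, Mul(Pow(Add(-8, V), -1), Add(2, V))))
Add(Function('W')(13), Mul(Pow(Add(Add(Add(-18, Function('K')(2)), -16), N), Rational(1, 2)), -106)) = Add(Mul(10, Pow(Add(-8, 13), -1)), Mul(Pow(Add(Add(Add(-18, Mul(Rational(1, 2), Pow(2, -1))), -16), 7), Rational(1, 2)), -106)) = Add(Mul(10, Pow(5, -1)), Mul(Pow(Add(Add(Add(-18, Mul(Rational(1, 2), Rational(1, 2))), -16), 7), Rational(1, 2)), -106)) = Add(Mul(10, Rational(1, 5)), Mul(Pow(Add(Add(Add(-18, Rational(1, 4)), -16), 7), Rational(1, 2)), -106)) = Add(2, Mul(Pow(Add(Add(Rational(-71, 4), -16), 7), Rational(1, 2)), -106)) = Add(2, Mul(Pow(Add(Rational(-135, 4), 7), Rational(1, 2)), -106)) = Add(2, Mul(Pow(Rational(-107, 4), Rational(1, 2)), -106)) = Add(2, Mul(Mul(Rational(1, 2), I, Pow(107, Rational(1, 2))), -106)) = Add(2, Mul(-53, I, Pow(107, Rational(1, 2))))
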